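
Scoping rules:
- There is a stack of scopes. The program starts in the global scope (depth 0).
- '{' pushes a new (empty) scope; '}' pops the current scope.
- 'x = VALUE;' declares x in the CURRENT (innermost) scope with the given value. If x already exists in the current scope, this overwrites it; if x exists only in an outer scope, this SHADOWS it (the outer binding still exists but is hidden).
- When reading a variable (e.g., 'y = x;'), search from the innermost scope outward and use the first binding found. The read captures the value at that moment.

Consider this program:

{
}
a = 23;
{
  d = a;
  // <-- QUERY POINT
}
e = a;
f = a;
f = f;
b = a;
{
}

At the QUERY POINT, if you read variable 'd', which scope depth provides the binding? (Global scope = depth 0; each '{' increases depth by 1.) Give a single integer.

Answer: 1

Derivation:
Step 1: enter scope (depth=1)
Step 2: exit scope (depth=0)
Step 3: declare a=23 at depth 0
Step 4: enter scope (depth=1)
Step 5: declare d=(read a)=23 at depth 1
Visible at query point: a=23 d=23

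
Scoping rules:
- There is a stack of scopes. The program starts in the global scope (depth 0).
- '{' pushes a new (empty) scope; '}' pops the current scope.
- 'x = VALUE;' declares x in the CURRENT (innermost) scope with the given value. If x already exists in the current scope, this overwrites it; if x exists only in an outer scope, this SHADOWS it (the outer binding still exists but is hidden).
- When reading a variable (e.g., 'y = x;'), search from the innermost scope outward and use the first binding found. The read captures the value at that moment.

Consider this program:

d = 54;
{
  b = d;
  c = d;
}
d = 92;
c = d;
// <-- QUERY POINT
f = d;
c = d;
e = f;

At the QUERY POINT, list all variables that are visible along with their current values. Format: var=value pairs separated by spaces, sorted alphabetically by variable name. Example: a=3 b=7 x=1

Answer: c=92 d=92

Derivation:
Step 1: declare d=54 at depth 0
Step 2: enter scope (depth=1)
Step 3: declare b=(read d)=54 at depth 1
Step 4: declare c=(read d)=54 at depth 1
Step 5: exit scope (depth=0)
Step 6: declare d=92 at depth 0
Step 7: declare c=(read d)=92 at depth 0
Visible at query point: c=92 d=92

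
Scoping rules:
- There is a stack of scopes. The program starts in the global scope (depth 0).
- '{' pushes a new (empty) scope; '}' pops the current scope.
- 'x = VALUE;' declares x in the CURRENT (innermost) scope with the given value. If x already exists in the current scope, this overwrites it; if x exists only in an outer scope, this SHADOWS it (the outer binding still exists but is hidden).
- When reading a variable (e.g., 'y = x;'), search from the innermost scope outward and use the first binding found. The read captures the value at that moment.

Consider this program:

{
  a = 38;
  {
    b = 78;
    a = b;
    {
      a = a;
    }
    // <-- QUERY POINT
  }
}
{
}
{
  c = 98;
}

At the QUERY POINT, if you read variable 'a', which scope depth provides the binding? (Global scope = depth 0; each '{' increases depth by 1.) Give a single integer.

Step 1: enter scope (depth=1)
Step 2: declare a=38 at depth 1
Step 3: enter scope (depth=2)
Step 4: declare b=78 at depth 2
Step 5: declare a=(read b)=78 at depth 2
Step 6: enter scope (depth=3)
Step 7: declare a=(read a)=78 at depth 3
Step 8: exit scope (depth=2)
Visible at query point: a=78 b=78

Answer: 2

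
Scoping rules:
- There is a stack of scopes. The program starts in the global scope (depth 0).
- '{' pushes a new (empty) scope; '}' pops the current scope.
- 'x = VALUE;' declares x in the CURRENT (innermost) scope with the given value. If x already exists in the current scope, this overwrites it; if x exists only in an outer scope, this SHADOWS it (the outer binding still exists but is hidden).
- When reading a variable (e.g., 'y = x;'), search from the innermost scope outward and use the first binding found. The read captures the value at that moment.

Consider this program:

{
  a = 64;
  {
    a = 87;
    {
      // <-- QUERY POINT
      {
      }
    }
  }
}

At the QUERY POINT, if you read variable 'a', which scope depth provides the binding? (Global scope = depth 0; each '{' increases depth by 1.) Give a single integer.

Step 1: enter scope (depth=1)
Step 2: declare a=64 at depth 1
Step 3: enter scope (depth=2)
Step 4: declare a=87 at depth 2
Step 5: enter scope (depth=3)
Visible at query point: a=87

Answer: 2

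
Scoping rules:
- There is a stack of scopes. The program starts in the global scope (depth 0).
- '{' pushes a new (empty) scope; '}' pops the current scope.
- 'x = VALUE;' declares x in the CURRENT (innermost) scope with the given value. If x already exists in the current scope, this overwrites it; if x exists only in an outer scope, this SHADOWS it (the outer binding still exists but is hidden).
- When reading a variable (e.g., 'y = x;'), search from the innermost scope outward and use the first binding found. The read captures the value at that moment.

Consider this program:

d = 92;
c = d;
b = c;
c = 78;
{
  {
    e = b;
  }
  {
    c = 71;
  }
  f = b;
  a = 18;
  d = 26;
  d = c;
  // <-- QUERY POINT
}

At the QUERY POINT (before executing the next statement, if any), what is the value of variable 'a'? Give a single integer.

Step 1: declare d=92 at depth 0
Step 2: declare c=(read d)=92 at depth 0
Step 3: declare b=(read c)=92 at depth 0
Step 4: declare c=78 at depth 0
Step 5: enter scope (depth=1)
Step 6: enter scope (depth=2)
Step 7: declare e=(read b)=92 at depth 2
Step 8: exit scope (depth=1)
Step 9: enter scope (depth=2)
Step 10: declare c=71 at depth 2
Step 11: exit scope (depth=1)
Step 12: declare f=(read b)=92 at depth 1
Step 13: declare a=18 at depth 1
Step 14: declare d=26 at depth 1
Step 15: declare d=(read c)=78 at depth 1
Visible at query point: a=18 b=92 c=78 d=78 f=92

Answer: 18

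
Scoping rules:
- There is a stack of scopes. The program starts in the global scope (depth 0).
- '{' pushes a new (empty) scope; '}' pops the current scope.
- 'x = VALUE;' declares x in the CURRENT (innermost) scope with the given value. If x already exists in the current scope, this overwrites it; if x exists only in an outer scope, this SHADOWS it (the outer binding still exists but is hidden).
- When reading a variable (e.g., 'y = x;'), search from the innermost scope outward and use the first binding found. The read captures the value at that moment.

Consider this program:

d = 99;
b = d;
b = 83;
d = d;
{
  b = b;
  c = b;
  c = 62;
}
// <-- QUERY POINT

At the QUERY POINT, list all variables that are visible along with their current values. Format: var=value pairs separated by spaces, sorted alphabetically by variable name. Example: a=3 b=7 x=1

Answer: b=83 d=99

Derivation:
Step 1: declare d=99 at depth 0
Step 2: declare b=(read d)=99 at depth 0
Step 3: declare b=83 at depth 0
Step 4: declare d=(read d)=99 at depth 0
Step 5: enter scope (depth=1)
Step 6: declare b=(read b)=83 at depth 1
Step 7: declare c=(read b)=83 at depth 1
Step 8: declare c=62 at depth 1
Step 9: exit scope (depth=0)
Visible at query point: b=83 d=99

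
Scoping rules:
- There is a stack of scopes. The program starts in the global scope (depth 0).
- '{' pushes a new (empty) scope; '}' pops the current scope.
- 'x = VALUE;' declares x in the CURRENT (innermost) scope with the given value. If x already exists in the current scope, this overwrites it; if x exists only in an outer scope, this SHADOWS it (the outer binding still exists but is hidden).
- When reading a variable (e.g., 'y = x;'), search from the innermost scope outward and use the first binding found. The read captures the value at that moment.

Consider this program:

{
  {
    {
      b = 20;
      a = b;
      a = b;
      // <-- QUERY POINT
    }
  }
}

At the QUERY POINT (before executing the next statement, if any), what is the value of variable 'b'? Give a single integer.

Step 1: enter scope (depth=1)
Step 2: enter scope (depth=2)
Step 3: enter scope (depth=3)
Step 4: declare b=20 at depth 3
Step 5: declare a=(read b)=20 at depth 3
Step 6: declare a=(read b)=20 at depth 3
Visible at query point: a=20 b=20

Answer: 20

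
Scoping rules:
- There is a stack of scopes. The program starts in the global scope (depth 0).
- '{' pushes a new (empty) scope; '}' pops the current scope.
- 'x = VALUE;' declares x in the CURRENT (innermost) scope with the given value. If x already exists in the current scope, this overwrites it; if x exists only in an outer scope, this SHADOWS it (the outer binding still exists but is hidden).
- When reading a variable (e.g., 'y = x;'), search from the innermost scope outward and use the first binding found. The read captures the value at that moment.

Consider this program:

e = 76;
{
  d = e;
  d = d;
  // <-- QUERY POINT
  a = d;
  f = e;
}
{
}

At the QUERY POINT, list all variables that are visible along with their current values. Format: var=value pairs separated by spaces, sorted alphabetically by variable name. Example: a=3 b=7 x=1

Answer: d=76 e=76

Derivation:
Step 1: declare e=76 at depth 0
Step 2: enter scope (depth=1)
Step 3: declare d=(read e)=76 at depth 1
Step 4: declare d=(read d)=76 at depth 1
Visible at query point: d=76 e=76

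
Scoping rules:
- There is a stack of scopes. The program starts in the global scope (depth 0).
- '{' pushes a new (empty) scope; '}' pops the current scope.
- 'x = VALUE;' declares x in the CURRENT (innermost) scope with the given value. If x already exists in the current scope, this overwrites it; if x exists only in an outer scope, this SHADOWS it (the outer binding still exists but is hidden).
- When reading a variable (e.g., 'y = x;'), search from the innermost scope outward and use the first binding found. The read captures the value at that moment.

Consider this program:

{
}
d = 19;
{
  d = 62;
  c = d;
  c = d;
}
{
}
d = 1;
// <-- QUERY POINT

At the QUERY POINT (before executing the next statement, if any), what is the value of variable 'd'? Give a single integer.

Answer: 1

Derivation:
Step 1: enter scope (depth=1)
Step 2: exit scope (depth=0)
Step 3: declare d=19 at depth 0
Step 4: enter scope (depth=1)
Step 5: declare d=62 at depth 1
Step 6: declare c=(read d)=62 at depth 1
Step 7: declare c=(read d)=62 at depth 1
Step 8: exit scope (depth=0)
Step 9: enter scope (depth=1)
Step 10: exit scope (depth=0)
Step 11: declare d=1 at depth 0
Visible at query point: d=1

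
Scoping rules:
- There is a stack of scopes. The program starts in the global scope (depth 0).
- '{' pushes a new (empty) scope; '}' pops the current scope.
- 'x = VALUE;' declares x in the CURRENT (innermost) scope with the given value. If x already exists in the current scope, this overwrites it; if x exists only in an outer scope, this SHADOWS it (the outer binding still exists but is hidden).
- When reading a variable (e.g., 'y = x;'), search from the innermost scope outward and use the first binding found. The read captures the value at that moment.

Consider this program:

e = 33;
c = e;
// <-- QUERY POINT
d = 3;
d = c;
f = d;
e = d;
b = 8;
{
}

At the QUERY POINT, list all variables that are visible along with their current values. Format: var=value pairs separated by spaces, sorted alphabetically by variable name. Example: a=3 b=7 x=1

Step 1: declare e=33 at depth 0
Step 2: declare c=(read e)=33 at depth 0
Visible at query point: c=33 e=33

Answer: c=33 e=33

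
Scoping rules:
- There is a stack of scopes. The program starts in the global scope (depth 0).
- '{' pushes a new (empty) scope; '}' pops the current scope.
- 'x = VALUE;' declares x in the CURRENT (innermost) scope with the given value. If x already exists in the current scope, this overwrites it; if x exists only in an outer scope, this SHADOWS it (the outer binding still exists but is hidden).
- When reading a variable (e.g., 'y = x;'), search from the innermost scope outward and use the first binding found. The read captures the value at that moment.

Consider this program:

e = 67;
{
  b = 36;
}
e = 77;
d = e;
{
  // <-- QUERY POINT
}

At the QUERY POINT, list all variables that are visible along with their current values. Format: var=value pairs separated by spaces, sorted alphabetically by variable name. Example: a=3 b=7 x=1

Step 1: declare e=67 at depth 0
Step 2: enter scope (depth=1)
Step 3: declare b=36 at depth 1
Step 4: exit scope (depth=0)
Step 5: declare e=77 at depth 0
Step 6: declare d=(read e)=77 at depth 0
Step 7: enter scope (depth=1)
Visible at query point: d=77 e=77

Answer: d=77 e=77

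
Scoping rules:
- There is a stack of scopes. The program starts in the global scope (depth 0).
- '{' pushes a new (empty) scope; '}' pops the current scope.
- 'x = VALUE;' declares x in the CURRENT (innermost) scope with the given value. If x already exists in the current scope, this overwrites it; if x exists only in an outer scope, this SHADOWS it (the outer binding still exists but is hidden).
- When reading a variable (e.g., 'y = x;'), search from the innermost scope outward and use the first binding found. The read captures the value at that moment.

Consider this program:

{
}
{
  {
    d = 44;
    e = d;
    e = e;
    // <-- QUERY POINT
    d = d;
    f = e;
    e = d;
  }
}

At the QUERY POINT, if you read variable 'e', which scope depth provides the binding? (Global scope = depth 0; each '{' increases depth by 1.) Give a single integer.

Answer: 2

Derivation:
Step 1: enter scope (depth=1)
Step 2: exit scope (depth=0)
Step 3: enter scope (depth=1)
Step 4: enter scope (depth=2)
Step 5: declare d=44 at depth 2
Step 6: declare e=(read d)=44 at depth 2
Step 7: declare e=(read e)=44 at depth 2
Visible at query point: d=44 e=44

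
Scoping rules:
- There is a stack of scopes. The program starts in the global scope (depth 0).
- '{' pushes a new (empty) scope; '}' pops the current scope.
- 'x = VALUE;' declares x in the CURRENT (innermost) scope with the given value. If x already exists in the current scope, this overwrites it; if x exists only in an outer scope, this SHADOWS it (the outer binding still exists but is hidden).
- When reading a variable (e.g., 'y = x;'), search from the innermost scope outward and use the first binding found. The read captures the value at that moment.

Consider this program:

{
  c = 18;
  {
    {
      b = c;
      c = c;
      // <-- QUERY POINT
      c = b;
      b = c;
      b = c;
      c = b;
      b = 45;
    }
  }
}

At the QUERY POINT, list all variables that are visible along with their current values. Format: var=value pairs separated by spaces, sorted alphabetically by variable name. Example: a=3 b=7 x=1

Answer: b=18 c=18

Derivation:
Step 1: enter scope (depth=1)
Step 2: declare c=18 at depth 1
Step 3: enter scope (depth=2)
Step 4: enter scope (depth=3)
Step 5: declare b=(read c)=18 at depth 3
Step 6: declare c=(read c)=18 at depth 3
Visible at query point: b=18 c=18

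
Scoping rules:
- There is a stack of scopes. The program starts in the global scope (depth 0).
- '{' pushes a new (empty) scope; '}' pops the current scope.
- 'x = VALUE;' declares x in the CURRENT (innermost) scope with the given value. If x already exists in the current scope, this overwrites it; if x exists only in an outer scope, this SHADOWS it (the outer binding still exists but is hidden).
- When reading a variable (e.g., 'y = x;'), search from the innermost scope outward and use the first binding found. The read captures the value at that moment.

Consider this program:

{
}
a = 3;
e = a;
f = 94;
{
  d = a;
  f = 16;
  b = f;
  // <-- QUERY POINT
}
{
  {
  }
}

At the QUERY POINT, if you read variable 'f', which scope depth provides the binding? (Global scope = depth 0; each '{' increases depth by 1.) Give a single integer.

Step 1: enter scope (depth=1)
Step 2: exit scope (depth=0)
Step 3: declare a=3 at depth 0
Step 4: declare e=(read a)=3 at depth 0
Step 5: declare f=94 at depth 0
Step 6: enter scope (depth=1)
Step 7: declare d=(read a)=3 at depth 1
Step 8: declare f=16 at depth 1
Step 9: declare b=(read f)=16 at depth 1
Visible at query point: a=3 b=16 d=3 e=3 f=16

Answer: 1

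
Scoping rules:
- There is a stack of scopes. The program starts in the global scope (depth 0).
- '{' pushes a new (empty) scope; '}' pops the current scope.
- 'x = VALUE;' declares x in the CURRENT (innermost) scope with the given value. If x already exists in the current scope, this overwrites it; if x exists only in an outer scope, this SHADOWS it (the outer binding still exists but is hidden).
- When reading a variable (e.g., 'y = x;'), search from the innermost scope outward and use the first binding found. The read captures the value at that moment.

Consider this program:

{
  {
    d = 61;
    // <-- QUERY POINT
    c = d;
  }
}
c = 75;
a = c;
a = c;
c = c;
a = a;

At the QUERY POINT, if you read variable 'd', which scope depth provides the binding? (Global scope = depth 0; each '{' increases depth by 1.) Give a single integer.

Answer: 2

Derivation:
Step 1: enter scope (depth=1)
Step 2: enter scope (depth=2)
Step 3: declare d=61 at depth 2
Visible at query point: d=61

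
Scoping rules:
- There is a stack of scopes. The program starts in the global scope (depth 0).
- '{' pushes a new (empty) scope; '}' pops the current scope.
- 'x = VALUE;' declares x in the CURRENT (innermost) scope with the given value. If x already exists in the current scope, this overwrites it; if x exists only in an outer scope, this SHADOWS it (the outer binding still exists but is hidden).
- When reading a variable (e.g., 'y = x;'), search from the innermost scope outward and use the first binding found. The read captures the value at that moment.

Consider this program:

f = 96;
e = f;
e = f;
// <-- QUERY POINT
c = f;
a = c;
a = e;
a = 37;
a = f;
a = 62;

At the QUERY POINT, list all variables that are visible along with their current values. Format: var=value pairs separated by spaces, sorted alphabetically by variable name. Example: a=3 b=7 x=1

Answer: e=96 f=96

Derivation:
Step 1: declare f=96 at depth 0
Step 2: declare e=(read f)=96 at depth 0
Step 3: declare e=(read f)=96 at depth 0
Visible at query point: e=96 f=96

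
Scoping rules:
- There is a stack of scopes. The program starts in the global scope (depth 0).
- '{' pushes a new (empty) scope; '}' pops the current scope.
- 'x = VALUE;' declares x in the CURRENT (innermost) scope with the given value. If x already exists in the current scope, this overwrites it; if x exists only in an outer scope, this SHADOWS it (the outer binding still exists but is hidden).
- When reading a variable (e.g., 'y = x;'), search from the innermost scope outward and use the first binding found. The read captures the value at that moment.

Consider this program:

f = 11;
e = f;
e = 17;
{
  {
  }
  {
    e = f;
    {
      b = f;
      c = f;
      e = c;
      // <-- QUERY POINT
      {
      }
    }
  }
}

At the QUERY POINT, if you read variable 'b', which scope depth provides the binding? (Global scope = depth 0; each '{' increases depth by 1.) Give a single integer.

Answer: 3

Derivation:
Step 1: declare f=11 at depth 0
Step 2: declare e=(read f)=11 at depth 0
Step 3: declare e=17 at depth 0
Step 4: enter scope (depth=1)
Step 5: enter scope (depth=2)
Step 6: exit scope (depth=1)
Step 7: enter scope (depth=2)
Step 8: declare e=(read f)=11 at depth 2
Step 9: enter scope (depth=3)
Step 10: declare b=(read f)=11 at depth 3
Step 11: declare c=(read f)=11 at depth 3
Step 12: declare e=(read c)=11 at depth 3
Visible at query point: b=11 c=11 e=11 f=11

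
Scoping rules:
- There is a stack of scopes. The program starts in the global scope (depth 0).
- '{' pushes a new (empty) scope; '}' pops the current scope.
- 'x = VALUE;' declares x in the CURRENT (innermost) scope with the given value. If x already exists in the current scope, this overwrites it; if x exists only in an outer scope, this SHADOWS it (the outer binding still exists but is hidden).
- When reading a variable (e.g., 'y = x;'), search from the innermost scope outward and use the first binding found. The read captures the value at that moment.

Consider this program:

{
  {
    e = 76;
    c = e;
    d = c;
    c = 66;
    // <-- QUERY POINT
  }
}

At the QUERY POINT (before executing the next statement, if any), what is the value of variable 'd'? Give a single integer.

Step 1: enter scope (depth=1)
Step 2: enter scope (depth=2)
Step 3: declare e=76 at depth 2
Step 4: declare c=(read e)=76 at depth 2
Step 5: declare d=(read c)=76 at depth 2
Step 6: declare c=66 at depth 2
Visible at query point: c=66 d=76 e=76

Answer: 76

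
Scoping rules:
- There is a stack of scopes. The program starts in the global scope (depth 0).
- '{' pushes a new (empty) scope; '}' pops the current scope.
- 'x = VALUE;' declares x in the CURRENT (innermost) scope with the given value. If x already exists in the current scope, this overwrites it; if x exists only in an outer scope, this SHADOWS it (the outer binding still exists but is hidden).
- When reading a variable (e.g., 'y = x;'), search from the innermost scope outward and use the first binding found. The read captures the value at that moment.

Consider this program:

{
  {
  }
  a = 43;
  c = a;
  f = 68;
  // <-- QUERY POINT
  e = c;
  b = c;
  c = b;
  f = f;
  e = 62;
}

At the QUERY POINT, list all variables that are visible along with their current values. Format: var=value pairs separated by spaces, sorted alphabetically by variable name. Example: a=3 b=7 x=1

Answer: a=43 c=43 f=68

Derivation:
Step 1: enter scope (depth=1)
Step 2: enter scope (depth=2)
Step 3: exit scope (depth=1)
Step 4: declare a=43 at depth 1
Step 5: declare c=(read a)=43 at depth 1
Step 6: declare f=68 at depth 1
Visible at query point: a=43 c=43 f=68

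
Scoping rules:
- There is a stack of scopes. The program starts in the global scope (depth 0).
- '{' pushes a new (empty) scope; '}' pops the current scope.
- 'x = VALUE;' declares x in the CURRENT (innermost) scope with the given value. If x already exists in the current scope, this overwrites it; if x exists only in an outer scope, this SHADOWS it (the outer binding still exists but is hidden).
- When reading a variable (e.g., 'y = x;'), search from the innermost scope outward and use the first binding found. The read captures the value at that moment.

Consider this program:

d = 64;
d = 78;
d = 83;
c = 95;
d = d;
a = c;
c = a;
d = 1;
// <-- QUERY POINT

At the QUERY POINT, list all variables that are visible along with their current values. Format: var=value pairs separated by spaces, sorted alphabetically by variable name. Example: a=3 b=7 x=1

Answer: a=95 c=95 d=1

Derivation:
Step 1: declare d=64 at depth 0
Step 2: declare d=78 at depth 0
Step 3: declare d=83 at depth 0
Step 4: declare c=95 at depth 0
Step 5: declare d=(read d)=83 at depth 0
Step 6: declare a=(read c)=95 at depth 0
Step 7: declare c=(read a)=95 at depth 0
Step 8: declare d=1 at depth 0
Visible at query point: a=95 c=95 d=1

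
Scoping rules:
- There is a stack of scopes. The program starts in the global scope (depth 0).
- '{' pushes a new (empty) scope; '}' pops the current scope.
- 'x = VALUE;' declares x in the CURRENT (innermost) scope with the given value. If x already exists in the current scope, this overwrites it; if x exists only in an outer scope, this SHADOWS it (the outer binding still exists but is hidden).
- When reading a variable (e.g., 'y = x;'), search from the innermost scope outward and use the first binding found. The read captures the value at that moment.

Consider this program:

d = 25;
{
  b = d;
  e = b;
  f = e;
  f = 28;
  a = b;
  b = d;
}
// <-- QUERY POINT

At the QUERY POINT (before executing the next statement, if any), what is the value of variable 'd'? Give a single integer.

Answer: 25

Derivation:
Step 1: declare d=25 at depth 0
Step 2: enter scope (depth=1)
Step 3: declare b=(read d)=25 at depth 1
Step 4: declare e=(read b)=25 at depth 1
Step 5: declare f=(read e)=25 at depth 1
Step 6: declare f=28 at depth 1
Step 7: declare a=(read b)=25 at depth 1
Step 8: declare b=(read d)=25 at depth 1
Step 9: exit scope (depth=0)
Visible at query point: d=25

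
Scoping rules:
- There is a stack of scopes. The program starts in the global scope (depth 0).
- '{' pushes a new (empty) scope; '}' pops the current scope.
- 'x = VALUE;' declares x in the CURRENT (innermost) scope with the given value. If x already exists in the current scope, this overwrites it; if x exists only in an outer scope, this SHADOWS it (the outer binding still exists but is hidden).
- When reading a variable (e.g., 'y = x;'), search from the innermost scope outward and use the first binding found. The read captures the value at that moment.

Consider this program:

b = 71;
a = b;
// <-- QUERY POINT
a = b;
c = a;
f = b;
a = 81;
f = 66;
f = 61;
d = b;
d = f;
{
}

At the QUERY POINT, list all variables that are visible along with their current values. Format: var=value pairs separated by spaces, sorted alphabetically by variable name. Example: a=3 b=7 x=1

Step 1: declare b=71 at depth 0
Step 2: declare a=(read b)=71 at depth 0
Visible at query point: a=71 b=71

Answer: a=71 b=71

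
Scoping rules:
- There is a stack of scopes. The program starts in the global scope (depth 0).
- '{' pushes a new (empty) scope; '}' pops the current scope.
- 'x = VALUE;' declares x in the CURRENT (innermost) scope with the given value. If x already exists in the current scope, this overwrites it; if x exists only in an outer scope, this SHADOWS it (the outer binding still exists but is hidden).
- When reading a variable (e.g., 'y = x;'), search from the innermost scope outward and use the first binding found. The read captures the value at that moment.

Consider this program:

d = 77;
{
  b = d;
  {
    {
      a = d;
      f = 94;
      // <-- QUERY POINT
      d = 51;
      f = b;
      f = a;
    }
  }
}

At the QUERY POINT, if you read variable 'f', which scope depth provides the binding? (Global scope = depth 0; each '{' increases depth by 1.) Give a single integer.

Step 1: declare d=77 at depth 0
Step 2: enter scope (depth=1)
Step 3: declare b=(read d)=77 at depth 1
Step 4: enter scope (depth=2)
Step 5: enter scope (depth=3)
Step 6: declare a=(read d)=77 at depth 3
Step 7: declare f=94 at depth 3
Visible at query point: a=77 b=77 d=77 f=94

Answer: 3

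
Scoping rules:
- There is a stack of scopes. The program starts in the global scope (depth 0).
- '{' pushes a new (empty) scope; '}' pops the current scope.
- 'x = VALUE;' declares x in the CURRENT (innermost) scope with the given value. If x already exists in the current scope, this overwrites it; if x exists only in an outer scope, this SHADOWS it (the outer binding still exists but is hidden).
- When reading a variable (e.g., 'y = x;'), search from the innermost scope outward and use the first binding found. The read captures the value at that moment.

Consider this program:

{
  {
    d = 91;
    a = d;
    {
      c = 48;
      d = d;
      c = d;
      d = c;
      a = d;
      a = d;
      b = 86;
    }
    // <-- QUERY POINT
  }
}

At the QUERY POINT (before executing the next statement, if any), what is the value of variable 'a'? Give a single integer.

Answer: 91

Derivation:
Step 1: enter scope (depth=1)
Step 2: enter scope (depth=2)
Step 3: declare d=91 at depth 2
Step 4: declare a=(read d)=91 at depth 2
Step 5: enter scope (depth=3)
Step 6: declare c=48 at depth 3
Step 7: declare d=(read d)=91 at depth 3
Step 8: declare c=(read d)=91 at depth 3
Step 9: declare d=(read c)=91 at depth 3
Step 10: declare a=(read d)=91 at depth 3
Step 11: declare a=(read d)=91 at depth 3
Step 12: declare b=86 at depth 3
Step 13: exit scope (depth=2)
Visible at query point: a=91 d=91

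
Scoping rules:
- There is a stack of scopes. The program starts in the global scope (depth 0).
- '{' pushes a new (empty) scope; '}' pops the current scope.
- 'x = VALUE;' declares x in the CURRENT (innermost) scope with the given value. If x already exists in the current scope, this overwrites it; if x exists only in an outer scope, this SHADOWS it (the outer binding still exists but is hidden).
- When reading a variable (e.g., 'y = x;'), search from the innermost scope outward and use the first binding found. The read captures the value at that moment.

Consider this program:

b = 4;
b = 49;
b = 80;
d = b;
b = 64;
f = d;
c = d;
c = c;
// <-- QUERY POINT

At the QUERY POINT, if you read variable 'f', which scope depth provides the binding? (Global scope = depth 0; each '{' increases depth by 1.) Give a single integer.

Answer: 0

Derivation:
Step 1: declare b=4 at depth 0
Step 2: declare b=49 at depth 0
Step 3: declare b=80 at depth 0
Step 4: declare d=(read b)=80 at depth 0
Step 5: declare b=64 at depth 0
Step 6: declare f=(read d)=80 at depth 0
Step 7: declare c=(read d)=80 at depth 0
Step 8: declare c=(read c)=80 at depth 0
Visible at query point: b=64 c=80 d=80 f=80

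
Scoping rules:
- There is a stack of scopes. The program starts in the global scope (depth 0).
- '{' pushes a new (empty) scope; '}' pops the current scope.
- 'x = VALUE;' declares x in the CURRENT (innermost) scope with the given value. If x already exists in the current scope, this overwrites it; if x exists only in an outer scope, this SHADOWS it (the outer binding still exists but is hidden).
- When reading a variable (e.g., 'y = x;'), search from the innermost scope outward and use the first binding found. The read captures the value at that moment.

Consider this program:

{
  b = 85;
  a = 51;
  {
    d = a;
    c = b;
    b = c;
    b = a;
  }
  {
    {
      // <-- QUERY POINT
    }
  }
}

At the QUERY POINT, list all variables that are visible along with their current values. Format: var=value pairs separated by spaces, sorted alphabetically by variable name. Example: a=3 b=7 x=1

Step 1: enter scope (depth=1)
Step 2: declare b=85 at depth 1
Step 3: declare a=51 at depth 1
Step 4: enter scope (depth=2)
Step 5: declare d=(read a)=51 at depth 2
Step 6: declare c=(read b)=85 at depth 2
Step 7: declare b=(read c)=85 at depth 2
Step 8: declare b=(read a)=51 at depth 2
Step 9: exit scope (depth=1)
Step 10: enter scope (depth=2)
Step 11: enter scope (depth=3)
Visible at query point: a=51 b=85

Answer: a=51 b=85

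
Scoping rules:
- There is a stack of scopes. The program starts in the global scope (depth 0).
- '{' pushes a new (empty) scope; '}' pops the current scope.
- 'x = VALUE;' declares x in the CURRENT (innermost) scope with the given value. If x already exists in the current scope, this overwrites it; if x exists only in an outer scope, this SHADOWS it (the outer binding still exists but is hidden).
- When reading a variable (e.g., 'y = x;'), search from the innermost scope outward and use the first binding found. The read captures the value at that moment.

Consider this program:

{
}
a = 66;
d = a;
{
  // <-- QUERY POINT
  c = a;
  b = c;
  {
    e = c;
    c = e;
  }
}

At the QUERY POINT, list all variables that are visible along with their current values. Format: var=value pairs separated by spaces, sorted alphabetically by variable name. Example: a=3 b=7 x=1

Answer: a=66 d=66

Derivation:
Step 1: enter scope (depth=1)
Step 2: exit scope (depth=0)
Step 3: declare a=66 at depth 0
Step 4: declare d=(read a)=66 at depth 0
Step 5: enter scope (depth=1)
Visible at query point: a=66 d=66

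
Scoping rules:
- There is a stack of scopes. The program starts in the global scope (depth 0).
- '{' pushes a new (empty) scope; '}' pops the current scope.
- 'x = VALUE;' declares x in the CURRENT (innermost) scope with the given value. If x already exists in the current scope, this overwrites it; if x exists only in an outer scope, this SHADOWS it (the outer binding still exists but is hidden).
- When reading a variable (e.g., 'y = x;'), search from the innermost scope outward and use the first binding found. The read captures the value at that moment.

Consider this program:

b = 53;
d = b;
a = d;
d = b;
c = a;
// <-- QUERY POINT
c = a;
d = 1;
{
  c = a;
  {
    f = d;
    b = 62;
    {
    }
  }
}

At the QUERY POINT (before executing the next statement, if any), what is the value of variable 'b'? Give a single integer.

Step 1: declare b=53 at depth 0
Step 2: declare d=(read b)=53 at depth 0
Step 3: declare a=(read d)=53 at depth 0
Step 4: declare d=(read b)=53 at depth 0
Step 5: declare c=(read a)=53 at depth 0
Visible at query point: a=53 b=53 c=53 d=53

Answer: 53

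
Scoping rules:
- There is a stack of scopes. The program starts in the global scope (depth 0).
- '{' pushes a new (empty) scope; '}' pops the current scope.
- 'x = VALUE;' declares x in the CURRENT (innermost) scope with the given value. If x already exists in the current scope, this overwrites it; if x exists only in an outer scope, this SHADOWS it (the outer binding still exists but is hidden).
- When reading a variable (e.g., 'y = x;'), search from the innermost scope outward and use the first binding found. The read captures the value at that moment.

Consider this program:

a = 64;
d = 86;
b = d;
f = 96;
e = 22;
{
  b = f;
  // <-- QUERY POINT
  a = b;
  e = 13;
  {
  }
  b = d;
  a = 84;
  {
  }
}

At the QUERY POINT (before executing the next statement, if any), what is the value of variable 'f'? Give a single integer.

Step 1: declare a=64 at depth 0
Step 2: declare d=86 at depth 0
Step 3: declare b=(read d)=86 at depth 0
Step 4: declare f=96 at depth 0
Step 5: declare e=22 at depth 0
Step 6: enter scope (depth=1)
Step 7: declare b=(read f)=96 at depth 1
Visible at query point: a=64 b=96 d=86 e=22 f=96

Answer: 96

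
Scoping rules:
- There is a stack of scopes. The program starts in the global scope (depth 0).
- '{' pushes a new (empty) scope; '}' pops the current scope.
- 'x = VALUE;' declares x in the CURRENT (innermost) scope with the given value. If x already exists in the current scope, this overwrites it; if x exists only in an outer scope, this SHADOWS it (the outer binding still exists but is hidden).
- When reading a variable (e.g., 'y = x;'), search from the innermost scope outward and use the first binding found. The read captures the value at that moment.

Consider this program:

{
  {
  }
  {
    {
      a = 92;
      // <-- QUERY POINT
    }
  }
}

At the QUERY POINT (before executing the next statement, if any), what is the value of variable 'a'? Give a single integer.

Answer: 92

Derivation:
Step 1: enter scope (depth=1)
Step 2: enter scope (depth=2)
Step 3: exit scope (depth=1)
Step 4: enter scope (depth=2)
Step 5: enter scope (depth=3)
Step 6: declare a=92 at depth 3
Visible at query point: a=92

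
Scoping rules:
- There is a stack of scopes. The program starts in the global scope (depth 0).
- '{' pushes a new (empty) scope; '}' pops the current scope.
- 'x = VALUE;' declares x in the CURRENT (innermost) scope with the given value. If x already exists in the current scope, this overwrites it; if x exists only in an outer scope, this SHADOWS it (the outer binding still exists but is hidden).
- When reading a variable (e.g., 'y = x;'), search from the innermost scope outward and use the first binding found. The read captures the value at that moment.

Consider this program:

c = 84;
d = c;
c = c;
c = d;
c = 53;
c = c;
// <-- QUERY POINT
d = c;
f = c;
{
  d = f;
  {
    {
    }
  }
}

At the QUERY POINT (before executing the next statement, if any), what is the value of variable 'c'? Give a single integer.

Answer: 53

Derivation:
Step 1: declare c=84 at depth 0
Step 2: declare d=(read c)=84 at depth 0
Step 3: declare c=(read c)=84 at depth 0
Step 4: declare c=(read d)=84 at depth 0
Step 5: declare c=53 at depth 0
Step 6: declare c=(read c)=53 at depth 0
Visible at query point: c=53 d=84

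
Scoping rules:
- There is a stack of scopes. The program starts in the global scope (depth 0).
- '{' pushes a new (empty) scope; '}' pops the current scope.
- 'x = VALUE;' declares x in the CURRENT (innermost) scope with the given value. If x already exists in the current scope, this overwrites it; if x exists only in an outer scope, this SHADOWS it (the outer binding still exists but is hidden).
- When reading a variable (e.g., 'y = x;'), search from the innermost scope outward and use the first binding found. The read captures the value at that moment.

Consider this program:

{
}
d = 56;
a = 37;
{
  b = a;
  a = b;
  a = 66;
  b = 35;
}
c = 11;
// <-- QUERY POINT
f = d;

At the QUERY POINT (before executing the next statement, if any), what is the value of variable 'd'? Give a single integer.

Answer: 56

Derivation:
Step 1: enter scope (depth=1)
Step 2: exit scope (depth=0)
Step 3: declare d=56 at depth 0
Step 4: declare a=37 at depth 0
Step 5: enter scope (depth=1)
Step 6: declare b=(read a)=37 at depth 1
Step 7: declare a=(read b)=37 at depth 1
Step 8: declare a=66 at depth 1
Step 9: declare b=35 at depth 1
Step 10: exit scope (depth=0)
Step 11: declare c=11 at depth 0
Visible at query point: a=37 c=11 d=56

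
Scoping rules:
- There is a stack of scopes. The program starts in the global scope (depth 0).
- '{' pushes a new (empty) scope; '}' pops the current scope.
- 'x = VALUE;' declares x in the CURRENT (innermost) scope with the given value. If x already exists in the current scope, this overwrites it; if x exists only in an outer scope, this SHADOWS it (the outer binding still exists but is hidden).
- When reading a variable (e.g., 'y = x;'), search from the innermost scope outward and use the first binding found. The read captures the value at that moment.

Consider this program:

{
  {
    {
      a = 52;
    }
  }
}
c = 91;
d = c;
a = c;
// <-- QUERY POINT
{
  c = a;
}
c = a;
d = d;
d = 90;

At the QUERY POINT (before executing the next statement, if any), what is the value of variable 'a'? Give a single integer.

Step 1: enter scope (depth=1)
Step 2: enter scope (depth=2)
Step 3: enter scope (depth=3)
Step 4: declare a=52 at depth 3
Step 5: exit scope (depth=2)
Step 6: exit scope (depth=1)
Step 7: exit scope (depth=0)
Step 8: declare c=91 at depth 0
Step 9: declare d=(read c)=91 at depth 0
Step 10: declare a=(read c)=91 at depth 0
Visible at query point: a=91 c=91 d=91

Answer: 91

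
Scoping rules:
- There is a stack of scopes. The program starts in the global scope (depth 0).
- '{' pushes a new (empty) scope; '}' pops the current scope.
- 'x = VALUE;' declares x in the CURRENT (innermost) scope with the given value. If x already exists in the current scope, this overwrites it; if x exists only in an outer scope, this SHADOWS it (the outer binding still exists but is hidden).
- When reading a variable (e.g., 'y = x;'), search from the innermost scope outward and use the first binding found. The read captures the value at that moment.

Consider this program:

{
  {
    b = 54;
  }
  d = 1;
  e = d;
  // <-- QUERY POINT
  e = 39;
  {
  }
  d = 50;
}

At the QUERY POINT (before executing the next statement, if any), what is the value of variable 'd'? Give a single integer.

Answer: 1

Derivation:
Step 1: enter scope (depth=1)
Step 2: enter scope (depth=2)
Step 3: declare b=54 at depth 2
Step 4: exit scope (depth=1)
Step 5: declare d=1 at depth 1
Step 6: declare e=(read d)=1 at depth 1
Visible at query point: d=1 e=1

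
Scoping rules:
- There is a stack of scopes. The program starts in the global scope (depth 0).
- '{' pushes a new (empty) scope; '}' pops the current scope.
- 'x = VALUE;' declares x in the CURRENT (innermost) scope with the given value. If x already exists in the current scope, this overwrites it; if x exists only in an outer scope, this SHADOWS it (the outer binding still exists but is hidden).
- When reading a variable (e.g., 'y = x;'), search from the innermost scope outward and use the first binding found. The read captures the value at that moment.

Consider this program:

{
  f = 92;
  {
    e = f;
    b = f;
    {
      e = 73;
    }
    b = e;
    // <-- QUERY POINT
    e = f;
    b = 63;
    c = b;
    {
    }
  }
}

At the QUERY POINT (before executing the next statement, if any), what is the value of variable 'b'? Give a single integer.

Step 1: enter scope (depth=1)
Step 2: declare f=92 at depth 1
Step 3: enter scope (depth=2)
Step 4: declare e=(read f)=92 at depth 2
Step 5: declare b=(read f)=92 at depth 2
Step 6: enter scope (depth=3)
Step 7: declare e=73 at depth 3
Step 8: exit scope (depth=2)
Step 9: declare b=(read e)=92 at depth 2
Visible at query point: b=92 e=92 f=92

Answer: 92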